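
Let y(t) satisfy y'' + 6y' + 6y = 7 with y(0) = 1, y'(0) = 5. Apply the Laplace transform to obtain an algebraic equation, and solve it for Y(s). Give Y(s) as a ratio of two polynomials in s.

Y(s) = (s^2 + 11*s + 7)/(s^3 + 6*s^2 + 6*s)

Take the Laplace transform of both sides.
With L{y''} = s^2 Y - s·y(0) - y'(0) and L{y'} = sY - y(0), with y(0) = 1, y'(0) = 5: the LHS transforms to (s^2 + 6*s + 6)Y - (s + 11).
The right side is L{7} = 7/s.
So (s^2 + 6*s + 6)Y = 7/s + (s + 11).
Divide through and combine into a single rational function.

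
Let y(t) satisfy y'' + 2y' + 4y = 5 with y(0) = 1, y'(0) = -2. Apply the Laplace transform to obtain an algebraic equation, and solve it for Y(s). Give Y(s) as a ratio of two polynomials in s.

Apply the Laplace transform to the equation.
The derivative rules (L{y''} = s^2 Y - s·y(0) - y'(0) and L{y'} = sY - y(0), with y(0) = 1, y'(0) = -2) turn the left side into (s^2 + 2*s + 4)Y - (s).
The right side is L{5} = 5/s.
So (s^2 + 2*s + 4)Y = 5/s + (s).
Divide through and combine into a single rational function.

Y(s) = (s^2 + 5)/(s^3 + 2*s^2 + 4*s)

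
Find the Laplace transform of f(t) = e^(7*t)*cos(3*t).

L{cos(3t)} = s/(s^2 + 9).
By the first shifting theorem, multiplying by e^(7t) replaces s with s - 7.

(s - 7)/((s - 7)^2 + 9)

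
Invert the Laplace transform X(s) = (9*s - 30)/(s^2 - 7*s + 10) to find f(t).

f(t) = 5*exp(5*t) + 4*exp(2*t)

Factor the denominator: s^2 - 7*s + 10 = (s - 5)*(s - 2).
Partial fraction decomposition gives [5/(s - 5)] + [4/(s - 2)].
Invert each term: 5/(s - 5) ↔ 5e^(5t); 4/(s - 2) ↔ 4e^(2t).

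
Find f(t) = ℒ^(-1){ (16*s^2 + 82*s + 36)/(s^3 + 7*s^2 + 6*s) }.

Factor the denominator: s^3 + 7*s^2 + 6*s = s*(s + 1)*(s + 6).
Partial fraction decomposition gives [4/(s + 6)] + [6/s] + [6/(s + 1)].
Invert each term: 4/(s + 6) ↔ 4e^(-6t); 6/(s - 0) ↔ 6e^(0t); 6/(s + 1) ↔ 6e^(-t).

f(t) = 6 + 6*exp(-t) + 4*exp(-6*t)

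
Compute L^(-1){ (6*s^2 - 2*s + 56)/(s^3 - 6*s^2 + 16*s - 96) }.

5*exp(6*t) + sin(4*t) + cos(4*t)

Factor the denominator: s^3 - 6*s^2 + 16*s - 96 = (s - 6)*(s^2 + 16).
Partial fraction decomposition gives [5/(s - 6)] + [s/(s^2 + 16)] + [4/(s^2 + 16)].
Invert each term: 5/(s - 6) ↔ 5e^(6t); 1·s/(s^2 + 16) ↔ cos(4t); 1·4/(s^2 + 16) ↔ sin(4t).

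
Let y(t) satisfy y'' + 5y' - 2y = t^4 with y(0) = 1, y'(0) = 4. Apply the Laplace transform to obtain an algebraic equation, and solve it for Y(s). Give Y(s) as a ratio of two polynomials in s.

Apply the Laplace transform to the equation.
Using L{y''} = s^2 Y - s·y(0) - y'(0) and L{y'} = sY - y(0), with y(0) = 1, y'(0) = 4, the left side becomes (s^2 + 5*s - 2)Y - (s + 9).
The right side is L{t^4} = 24/s^5.
So (s^2 + 5*s - 2)Y = 24/s^5 + (s + 9).
Isolate Y and clear denominators.

Y(s) = (s^6 + 9*s^5 + 24)/(s^7 + 5*s^6 - 2*s^5)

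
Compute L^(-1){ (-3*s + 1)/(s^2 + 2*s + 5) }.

2*exp(-t)*sin(2*t) - 3*exp(-t)*cos(2*t)

Complete the square in the denominator: s^2 + 2*s + 5 = (s + 1)^2 + 2^2.
Split the numerator to match: -3*s + 1 = -3·(s + 1) + 2·2.
Invert each term: -3·(s + 1)/((s + 1)^2 + 4) ↔ -3e^(-t)cos(2t); 2·2/((s + 1)^2 + 4) ↔ 2e^(-t)sin(2t).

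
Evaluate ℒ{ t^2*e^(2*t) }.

2/(s - 2)^3

L{e^(2t)} = 1/(s - 2).
Then apply L{t^2·g(t)} = (-1)^2 d^2/ds^2[G(s)] with G(s) = 1/(s - 2):
differentiating 2 times and applying the sign gives 2/(s - 2)^3.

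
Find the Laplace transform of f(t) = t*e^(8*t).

L{e^(8t)} = 1/(s - 8).
Then apply L{t·g(t)} = -d/ds[G(s)] with G(s) = 1/(s - 8):
differentiating 1 time and applying the sign gives (s - 8)^(-2).

(s - 8)^(-2)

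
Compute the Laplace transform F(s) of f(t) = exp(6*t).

L{e^(6t)} = 1/(s - 6).

F(s) = 1/(s - 6)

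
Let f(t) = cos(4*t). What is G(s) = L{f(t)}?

L{cos(4t)} = s/(s^2 + 16).

G(s) = s/(s^2 + 16)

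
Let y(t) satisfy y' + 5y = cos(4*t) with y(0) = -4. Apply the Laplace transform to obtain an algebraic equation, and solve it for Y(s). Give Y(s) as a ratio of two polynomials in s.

Take the Laplace transform of both sides.
The derivative rules (L{y'} = sY - y(0) = sY - (-4)) turn the left side into (s + 5)Y - (-4).
The right side is L{cos(4*t)} = s/(s^2 + 16).
So (s + 5)Y = s/(s^2 + 16) + (-4).
Isolate Y and clear denominators.

Y(s) = (-4*s^2 + s - 64)/(s^3 + 5*s^2 + 16*s + 80)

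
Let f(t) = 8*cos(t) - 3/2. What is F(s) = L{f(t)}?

By linearity of the Laplace transform, transform each term separately.
L{-3/2} = (-3/2)/s; (8)·[L{cos(t)} = s/(s^2 + 1)].

F(s) = 8*s/(s^2 + 1) - 3/(2*s)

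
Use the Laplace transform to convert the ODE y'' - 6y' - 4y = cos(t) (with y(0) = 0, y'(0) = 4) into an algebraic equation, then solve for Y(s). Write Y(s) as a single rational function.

Y(s) = (4*s^2 + s + 4)/(s^4 - 6*s^3 - 3*s^2 - 6*s - 4)

Take the Laplace transform of both sides.
The derivative rules (L{y''} = s^2 Y - s·y(0) - y'(0) and L{y'} = sY - y(0), with y(0) = 0, y'(0) = 4) turn the left side into (s^2 - 6*s - 4)Y - (4).
The right side is L{cos(t)} = s/(s^2 + 1).
So (s^2 - 6*s - 4)Y = s/(s^2 + 1) + (4).
Solve for Y(s) and write it as one ratio of polynomials.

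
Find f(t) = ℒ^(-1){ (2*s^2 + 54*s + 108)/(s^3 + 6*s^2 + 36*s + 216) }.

Factor the denominator: s^3 + 6*s^2 + 36*s + 216 = (s + 6)*(s^2 + 36).
Partial fraction decomposition gives [-2/(s + 6)] + [4*s/(s^2 + 36)] + [30/(s^2 + 36)].
Invert each term: -2/(s + 6) ↔ -2e^(-6t); 4·s/(s^2 + 36) ↔ 4cos(6t); 5·6/(s^2 + 36) ↔ 5sin(6t).

f(t) = 5*sin(6*t) + 4*cos(6*t) - 2*exp(-6*t)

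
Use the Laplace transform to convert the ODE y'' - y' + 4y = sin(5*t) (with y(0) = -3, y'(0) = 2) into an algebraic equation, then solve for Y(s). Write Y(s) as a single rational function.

Apply the Laplace transform to the equation.
With L{y''} = s^2 Y - s·y(0) - y'(0) and L{y'} = sY - y(0), with y(0) = -3, y'(0) = 2: the LHS transforms to (s^2 - s + 4)Y - (-3*s + 5).
The right side is L{sin(5*t)} = 5/(s^2 + 25).
So (s^2 - s + 4)Y = 5/(s^2 + 25) + (-3*s + 5).
Divide through and combine into a single rational function.

Y(s) = (-3*s^3 + 5*s^2 - 75*s + 130)/(s^4 - s^3 + 29*s^2 - 25*s + 100)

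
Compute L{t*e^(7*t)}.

L{e^(7t)} = 1/(s - 7).
Then apply L{t·g(t)} = -d/ds[G(s)] with G(s) = 1/(s - 7):
differentiating 1 time and applying the sign gives (s - 7)^(-2).

(s - 7)^(-2)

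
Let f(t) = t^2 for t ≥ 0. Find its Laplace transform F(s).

L{t^2} = 2!/s^3 = 2/s^3.

F(s) = 2/s^3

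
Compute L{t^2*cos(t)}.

L{cos(t)} = s/(s^2 + 1).
Then apply L{t^2·g(t)} = (-1)^2 d^2/ds^2[G(s)] with G(s) = s/(s^2 + 1):
differentiating 2 times and applying the sign gives 2*s*(s^2 - 3)/(s^2 + 1)^3.

2*s*(s^2 - 3)/(s^2 + 1)^3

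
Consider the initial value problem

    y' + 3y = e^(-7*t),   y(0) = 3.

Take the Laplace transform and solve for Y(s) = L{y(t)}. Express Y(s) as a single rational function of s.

Apply the Laplace transform to the equation.
Using L{y'} = sY - y(0) = sY - 3, the left side becomes (s + 3)Y - (3).
The right side is L{e^(-7*t)} = 1/(s + 7).
So (s + 3)Y = 1/(s + 7) + (3).
Divide through and combine into a single rational function.

Y(s) = (3*s + 22)/(s^2 + 10*s + 21)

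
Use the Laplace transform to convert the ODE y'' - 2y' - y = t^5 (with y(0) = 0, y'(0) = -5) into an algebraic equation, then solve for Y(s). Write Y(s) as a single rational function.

Y(s) = (-5*s^6 + 120)/(s^8 - 2*s^7 - s^6)

Transform both sides with L{·}.
The derivative rules (L{y''} = s^2 Y - s·y(0) - y'(0) and L{y'} = sY - y(0), with y(0) = 0, y'(0) = -5) turn the left side into (s^2 - 2*s - 1)Y - (-5).
The right side is L{t^5} = 120/s^6.
So (s^2 - 2*s - 1)Y = 120/s^6 + (-5).
Solve for Y(s) and write it as one ratio of polynomials.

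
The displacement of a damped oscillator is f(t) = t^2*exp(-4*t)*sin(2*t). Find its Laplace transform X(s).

X(s) = 4*(3*s^2 + 24*s + 44)/(s^2 + 8*s + 20)^3

L{sin(2t)} = 2/(s^2 + 4).
Multiplying by e^(-4t) shifts s → s + 4, so L{exp(-4*t)*sin(2*t)} = 2/((s + 4)^2 + 4).
Then apply L{t^2·g(t)} = (-1)^2 d^2/ds^2[G(s)] with G(s) = 2/((s + 4)^2 + 4):
differentiating 2 times and applying the sign gives 4*(3*s^2 + 24*s + 44)/(s^2 + 8*s + 20)^3.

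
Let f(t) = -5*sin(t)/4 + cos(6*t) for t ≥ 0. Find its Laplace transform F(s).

Apply the Laplace transform termwise.
(-5/4)·[L{sin(t)} = 1/(s^2 + 1)]; L{cos(6t)} = s/(s^2 + 36).

F(s) = s/(s^2 + 36) - 5/(4*(s^2 + 1))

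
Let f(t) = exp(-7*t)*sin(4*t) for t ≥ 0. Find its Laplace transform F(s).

L{sin(4t)} = 4/(s^2 + 16).
By the first shifting theorem, multiplying by e^(-7t) replaces s with s + 7.

F(s) = 4/((s + 7)^2 + 16)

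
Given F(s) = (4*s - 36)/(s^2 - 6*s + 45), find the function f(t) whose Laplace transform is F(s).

f(t) = -4*exp(3*t)*sin(6*t) + 4*exp(3*t)*cos(6*t)

Complete the square in the denominator: s^2 - 6*s + 45 = (s - 3)^2 + 6^2.
Split the numerator to match: 4*s - 36 = 4·(s - 3) - 4·6.
Invert each term: 4·(s - 3)/((s - 3)^2 + 36) ↔ 4e^(3t)cos(6t); -4·6/((s - 3)^2 + 36) ↔ -4e^(3t)sin(6t).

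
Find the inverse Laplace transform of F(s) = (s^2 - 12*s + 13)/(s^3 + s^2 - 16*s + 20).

-t*exp(2*t) - exp(2*t) + 2*exp(-5*t)

Factor the denominator: s^3 + s^2 - 16*s + 20 = (s - 2)^2*(s + 5).
Partial fraction decomposition gives [-1/(s - 2)] + [-1/(s - 2)^2] + [2/(s + 5)].
Invert each term: -1/(s - 2) ↔ -e^(2t); -1/(s - 2)^2 ↔ -t·e^(2t); 2/(s + 5) ↔ 2e^(-5t).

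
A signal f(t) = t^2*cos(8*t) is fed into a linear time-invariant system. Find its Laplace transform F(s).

F(s) = 2*s*(s^2 - 192)/(s^2 + 64)^3

L{cos(8t)} = s/(s^2 + 64).
Then apply L{t^2·g(t)} = (-1)^2 d^2/ds^2[G(s)] with G(s) = s/(s^2 + 64):
differentiating 2 times and applying the sign gives 2*s*(s^2 - 192)/(s^2 + 64)^3.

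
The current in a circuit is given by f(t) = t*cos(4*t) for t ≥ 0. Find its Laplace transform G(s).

G(s) = (s - 4)*(s + 4)/(s^2 + 16)^2

L{cos(4t)} = s/(s^2 + 16).
Then apply L{t·g(t)} = -d/ds[H(s)] with H(s) = s/(s^2 + 16):
differentiating 1 time and applying the sign gives (s - 4)*(s + 4)/(s^2 + 16)^2.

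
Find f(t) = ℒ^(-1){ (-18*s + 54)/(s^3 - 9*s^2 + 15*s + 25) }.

Factor the denominator: s^3 - 9*s^2 + 15*s + 25 = (s - 5)^2*(s + 1).
Partial fraction decomposition gives [-2/(s - 5)] + [-6/(s - 5)^2] + [2/(s + 1)].
Invert each term: -2/(s - 5) ↔ -2e^(5t); -6/(s - 5)^2 ↔ -6t·e^(5t); 2/(s + 1) ↔ 2e^(-t).

f(t) = -6*t*exp(5*t) - 2*exp(5*t) + 2*exp(-t)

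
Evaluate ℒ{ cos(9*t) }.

L{cos(9t)} = s/(s^2 + 81).

s/(s^2 + 81)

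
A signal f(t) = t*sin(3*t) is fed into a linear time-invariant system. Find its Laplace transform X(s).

L{sin(3t)} = 3/(s^2 + 9).
Then apply L{t·g(t)} = -d/ds[G(s)] with G(s) = 3/(s^2 + 9):
differentiating 1 time and applying the sign gives 6*s/(s^2 + 9)^2.

X(s) = 6*s/(s^2 + 9)^2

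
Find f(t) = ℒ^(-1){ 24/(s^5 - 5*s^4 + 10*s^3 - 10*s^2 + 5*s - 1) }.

f(t) = t^4*exp(t)

Rewrite the denominator: s^5 - 5*s^4 + 10*s^3 - 10*s^2 + 5*s - 1 = (s - 1)^5.
The form in (s - 1) signals a first-shifting-theorem factor e^(t).
Since L{t^4} = 4!/s^5 = 24/s^5, the inverse is t^4*exp(t).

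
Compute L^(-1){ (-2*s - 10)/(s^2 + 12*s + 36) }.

Factor the denominator: s^2 + 12*s + 36 = (s + 6)^2.
Partial fraction decomposition gives [-2/(s + 6)] + [2/(s + 6)^2].
Invert each term: -2/(s + 6) ↔ -2e^(-6t); 2/(s + 6)^2 ↔ 2t·e^(-6t).

2*t*exp(-6*t) - 2*exp(-6*t)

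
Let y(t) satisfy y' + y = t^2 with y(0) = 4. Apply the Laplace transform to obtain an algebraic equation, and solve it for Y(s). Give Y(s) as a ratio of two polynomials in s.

Laplace-transform each side.
With L{y'} = sY - y(0) = sY - 4: the LHS transforms to (s + 1)Y - (4).
The right side is L{t^2} = 2/s^3.
So (s + 1)Y = 2/s^3 + (4).
Solve for Y(s) and write it as one ratio of polynomials.

Y(s) = (4*s^3 + 2)/(s^4 + s^3)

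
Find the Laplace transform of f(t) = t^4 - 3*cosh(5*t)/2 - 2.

The transform is linear, so treat each term independently.
L{-2} = -2/s; L{t^4} = 4!/s^5 = 24/s^5; (-3/2)·[L{cosh(5t)} = s/(s^2 - 25)].

-3*s/(2*(s^2 - 25)) - 2/s + 24/s^5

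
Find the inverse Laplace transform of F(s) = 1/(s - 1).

exp(t)

Since L{e^(t)} = 1/(s - 1), the inverse is e^(t).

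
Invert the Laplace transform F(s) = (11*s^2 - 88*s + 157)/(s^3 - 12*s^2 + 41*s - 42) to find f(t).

Factor the denominator: s^3 - 12*s^2 + 41*s - 42 = (s - 7)*(s - 3)*(s - 2).
Partial fraction decomposition gives [5/(s - 2)] + [4/(s - 7)] + [2/(s - 3)].
Invert each term: 5/(s - 2) ↔ 5e^(2t); 4/(s - 7) ↔ 4e^(7t); 2/(s - 3) ↔ 2e^(3t).

f(t) = 4*exp(7*t) + 2*exp(3*t) + 5*exp(2*t)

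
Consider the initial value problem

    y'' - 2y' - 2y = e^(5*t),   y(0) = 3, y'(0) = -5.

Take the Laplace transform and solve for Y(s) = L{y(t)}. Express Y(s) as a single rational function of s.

Y(s) = (3*s^2 - 26*s + 56)/(s^3 - 7*s^2 + 8*s + 10)

Apply the Laplace transform to the equation.
Using L{y''} = s^2 Y - s·y(0) - y'(0) and L{y'} = sY - y(0), with y(0) = 3, y'(0) = -5, the left side becomes (s^2 - 2*s - 2)Y - (3*s - 11).
The right side is L{e^(5*t)} = 1/(s - 5).
So (s^2 - 2*s - 2)Y = 1/(s - 5) + (3*s - 11).
Solve for Y(s) and write it as one ratio of polynomials.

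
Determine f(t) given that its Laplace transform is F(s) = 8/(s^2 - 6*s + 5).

f(t) = 4*exp(3*t)*sinh(2*t)

Rewrite the denominator: s^2 - 6*s + 5 = (s - 3)^2 - 4.
The form in (s - 3) signals a first-shifting-theorem factor e^(3t).
Since L{sinh(2t)} = 2/(s^2 - 4), the inverse is e^(3*t)*sinh(2*t), scaled by 4.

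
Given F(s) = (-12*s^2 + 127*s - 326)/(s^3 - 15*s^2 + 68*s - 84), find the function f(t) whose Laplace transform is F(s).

Factor the denominator: s^3 - 15*s^2 + 68*s - 84 = (s - 7)*(s - 6)*(s - 2).
Partial fraction decomposition gives [-6/(s - 2)] + [-5/(s - 7)] + [-1/(s - 6)].
Invert each term: -6/(s - 2) ↔ -6e^(2t); -5/(s - 7) ↔ -5e^(7t); -1/(s - 6) ↔ -e^(6t).

f(t) = -5*exp(7*t) - exp(6*t) - 6*exp(2*t)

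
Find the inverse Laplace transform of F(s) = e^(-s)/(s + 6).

The factor e^(-s) signals a time shift by c = 1 (second shifting theorem).
L{e^(-6t)} = 1/(s + 6), so L^-1{1/(s + 6)} = e^(-6*t).
Hence the inverse is u(t - 1) times that function evaluated at t - 1.

Heaviside(t - 1)*(exp(-6*t + 6))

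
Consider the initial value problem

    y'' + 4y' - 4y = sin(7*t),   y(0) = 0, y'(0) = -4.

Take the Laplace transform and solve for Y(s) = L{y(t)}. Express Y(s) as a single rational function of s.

Laplace-transform each side.
With L{y''} = s^2 Y - s·y(0) - y'(0) and L{y'} = sY - y(0), with y(0) = 0, y'(0) = -4: the LHS transforms to (s^2 + 4*s - 4)Y - (-4).
The right side is L{sin(7*t)} = 7/(s^2 + 49).
So (s^2 + 4*s - 4)Y = 7/(s^2 + 49) + (-4).
Solve for Y(s) and write it as one ratio of polynomials.

Y(s) = (-4*s^2 - 189)/(s^4 + 4*s^3 + 45*s^2 + 196*s - 196)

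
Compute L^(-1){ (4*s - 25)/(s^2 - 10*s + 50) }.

-exp(5*t)*sin(5*t) + 4*exp(5*t)*cos(5*t)

Complete the square in the denominator: s^2 - 10*s + 50 = (s - 5)^2 + 5^2.
Split the numerator to match: 4*s - 25 = 4·(s - 5) - 1·5.
Invert each term: 4·(s - 5)/((s - 5)^2 + 25) ↔ 4e^(5t)cos(5t); -1·5/((s - 5)^2 + 25) ↔ -e^(5t)sin(5t).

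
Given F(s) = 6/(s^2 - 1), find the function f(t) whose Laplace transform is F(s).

Since L{sinh(t)} = 1/(s^2 - 1), the inverse is sinh(t), scaled by 6.

f(t) = 6*sinh(t)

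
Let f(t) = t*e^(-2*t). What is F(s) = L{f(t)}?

L{t} = 1!/s^2 = 1/s^2.
By the first shifting theorem, multiplying by e^(-2t) replaces s with s + 2.

F(s) = (s + 2)^(-2)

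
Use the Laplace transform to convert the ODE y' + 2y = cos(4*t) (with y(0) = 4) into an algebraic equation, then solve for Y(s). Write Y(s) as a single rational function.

Apply the Laplace transform to the equation.
The derivative rules (L{y'} = sY - y(0) = sY - 4) turn the left side into (s + 2)Y - (4).
The right side is L{cos(4*t)} = s/(s^2 + 16).
So (s + 2)Y = s/(s^2 + 16) + (4).
Solve for Y(s) and write it as one ratio of polynomials.

Y(s) = (4*s^2 + s + 64)/(s^3 + 2*s^2 + 16*s + 32)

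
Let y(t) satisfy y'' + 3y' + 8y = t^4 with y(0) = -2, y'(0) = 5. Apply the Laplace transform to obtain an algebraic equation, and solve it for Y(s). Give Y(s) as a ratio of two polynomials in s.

Y(s) = (-2*s^6 - s^5 + 24)/(s^7 + 3*s^6 + 8*s^5)

Apply the Laplace transform to the equation.
The derivative rules (L{y''} = s^2 Y - s·y(0) - y'(0) and L{y'} = sY - y(0), with y(0) = -2, y'(0) = 5) turn the left side into (s^2 + 3*s + 8)Y - (-2*s - 1).
The right side is L{t^4} = 24/s^5.
So (s^2 + 3*s + 8)Y = 24/s^5 + (-2*s - 1).
Isolate Y and clear denominators.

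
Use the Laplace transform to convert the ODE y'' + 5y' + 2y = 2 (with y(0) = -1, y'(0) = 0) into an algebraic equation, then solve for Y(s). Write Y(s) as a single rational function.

Y(s) = (-s^2 - 5*s + 2)/(s^3 + 5*s^2 + 2*s)

Transform both sides with L{·}.
Using L{y''} = s^2 Y - s·y(0) - y'(0) and L{y'} = sY - y(0), with y(0) = -1, y'(0) = 0, the left side becomes (s^2 + 5*s + 2)Y - (-s - 5).
The right side is L{2} = 2/s.
So (s^2 + 5*s + 2)Y = 2/s + (-s - 5).
Isolate Y and clear denominators.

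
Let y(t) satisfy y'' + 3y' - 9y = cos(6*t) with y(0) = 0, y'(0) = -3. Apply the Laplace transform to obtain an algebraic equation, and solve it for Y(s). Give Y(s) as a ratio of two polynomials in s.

Y(s) = (-3*s^2 + s - 108)/(s^4 + 3*s^3 + 27*s^2 + 108*s - 324)

Laplace-transform each side.
With L{y''} = s^2 Y - s·y(0) - y'(0) and L{y'} = sY - y(0), with y(0) = 0, y'(0) = -3: the LHS transforms to (s^2 + 3*s - 9)Y - (-3).
The right side is L{cos(6*t)} = s/(s^2 + 36).
So (s^2 + 3*s - 9)Y = s/(s^2 + 36) + (-3).
Isolate Y and clear denominators.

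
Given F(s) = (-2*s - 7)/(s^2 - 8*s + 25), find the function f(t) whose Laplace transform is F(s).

Complete the square in the denominator: s^2 - 8*s + 25 = (s - 4)^2 + 3^2.
Split the numerator to match: -2*s - 7 = -2·(s - 4) - 5·3.
Invert each term: -2·(s - 4)/((s - 4)^2 + 9) ↔ -2e^(4t)cos(3t); -5·3/((s - 4)^2 + 9) ↔ -5e^(4t)sin(3t).

f(t) = -5*exp(4*t)*sin(3*t) - 2*exp(4*t)*cos(3*t)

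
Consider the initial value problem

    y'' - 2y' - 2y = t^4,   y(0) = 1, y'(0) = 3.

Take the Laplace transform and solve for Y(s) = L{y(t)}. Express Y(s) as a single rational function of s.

Apply the Laplace transform to the equation.
Using L{y''} = s^2 Y - s·y(0) - y'(0) and L{y'} = sY - y(0), with y(0) = 1, y'(0) = 3, the left side becomes (s^2 - 2*s - 2)Y - (s + 1).
The right side is L{t^4} = 24/s^5.
So (s^2 - 2*s - 2)Y = 24/s^5 + (s + 1).
Isolate Y and clear denominators.

Y(s) = (s^6 + s^5 + 24)/(s^7 - 2*s^6 - 2*s^5)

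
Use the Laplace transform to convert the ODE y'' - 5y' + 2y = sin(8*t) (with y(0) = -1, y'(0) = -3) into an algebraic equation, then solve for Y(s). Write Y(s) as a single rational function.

Y(s) = (-s^3 + 2*s^2 - 64*s + 136)/(s^4 - 5*s^3 + 66*s^2 - 320*s + 128)

Take the Laplace transform of both sides.
Using L{y''} = s^2 Y - s·y(0) - y'(0) and L{y'} = sY - y(0), with y(0) = -1, y'(0) = -3, the left side becomes (s^2 - 5*s + 2)Y - (-s + 2).
The right side is L{sin(8*t)} = 8/(s^2 + 64).
So (s^2 - 5*s + 2)Y = 8/(s^2 + 64) + (-s + 2).
Solve for Y(s) and write it as one ratio of polynomials.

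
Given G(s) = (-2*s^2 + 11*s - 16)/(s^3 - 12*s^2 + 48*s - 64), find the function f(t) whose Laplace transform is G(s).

Factor the denominator: s^3 - 12*s^2 + 48*s - 64 = (s - 4)^3.
Partial fraction decomposition gives [-2/(s - 4)] + [-5/(s - 4)^2] + [-4/(s - 4)^3].
Invert each term: -2/(s - 4) ↔ -2e^(4t); -5/(s - 4)^2 ↔ -5t·e^(4t); -4/(s - 4)^3 ↔ (-2)t^2·e^(4t).

f(t) = -2*t^2*exp(4*t) - 5*t*exp(4*t) - 2*exp(4*t)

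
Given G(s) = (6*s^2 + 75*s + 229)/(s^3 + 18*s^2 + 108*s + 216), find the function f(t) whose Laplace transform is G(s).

f(t) = -5*t^2*exp(-6*t)/2 + 3*t*exp(-6*t) + 6*exp(-6*t)

Factor the denominator: s^3 + 18*s^2 + 108*s + 216 = (s + 6)^3.
Partial fraction decomposition gives [6/(s + 6)] + [3/(s + 6)^2] + [-5/(s + 6)^3].
Invert each term: 6/(s + 6) ↔ 6e^(-6t); 3/(s + 6)^2 ↔ 3t·e^(-6t); -5/(s + 6)^3 ↔ (-5/2)t^2·e^(-6t).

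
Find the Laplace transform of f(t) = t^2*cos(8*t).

2*s*(s^2 - 192)/(s^2 + 64)^3

L{cos(8t)} = s/(s^2 + 64).
Then apply L{t^2·g(t)} = (-1)^2 d^2/ds^2[G(s)] with G(s) = s/(s^2 + 64):
differentiating 2 times and applying the sign gives 2*s*(s^2 - 192)/(s^2 + 64)^3.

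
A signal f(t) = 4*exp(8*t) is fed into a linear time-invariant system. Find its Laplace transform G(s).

L{4} = 4/s.
By the first shifting theorem, multiplying by e^(8t) replaces s with s - 8.

G(s) = 4/(s - 8)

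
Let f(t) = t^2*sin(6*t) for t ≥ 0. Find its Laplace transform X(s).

X(s) = 36*(s^2 - 12)/(s^2 + 36)^3

L{sin(6t)} = 6/(s^2 + 36).
Then apply L{t^2·g(t)} = (-1)^2 d^2/ds^2[G(s)] with G(s) = 6/(s^2 + 36):
differentiating 2 times and applying the sign gives 36*(s^2 - 12)/(s^2 + 36)^3.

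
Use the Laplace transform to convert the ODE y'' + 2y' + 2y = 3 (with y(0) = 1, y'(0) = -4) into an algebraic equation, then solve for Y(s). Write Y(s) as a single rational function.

Take the Laplace transform of both sides.
The derivative rules (L{y''} = s^2 Y - s·y(0) - y'(0) and L{y'} = sY - y(0), with y(0) = 1, y'(0) = -4) turn the left side into (s^2 + 2*s + 2)Y - (s - 2).
The right side is L{3} = 3/s.
So (s^2 + 2*s + 2)Y = 3/s + (s - 2).
Solve for Y(s) and write it as one ratio of polynomials.

Y(s) = (s^2 - 2*s + 3)/(s^3 + 2*s^2 + 2*s)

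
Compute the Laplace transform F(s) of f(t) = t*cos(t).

F(s) = (s - 1)*(s + 1)/(s^2 + 1)^2

L{cos(t)} = s/(s^2 + 1).
Then apply L{t·g(t)} = -d/ds[G(s)] with G(s) = s/(s^2 + 1):
differentiating 1 time and applying the sign gives (s - 1)*(s + 1)/(s^2 + 1)^2.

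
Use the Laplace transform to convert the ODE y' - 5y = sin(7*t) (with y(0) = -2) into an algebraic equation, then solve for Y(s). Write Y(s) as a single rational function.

Transform both sides with L{·}.
The derivative rules (L{y'} = sY - y(0) = sY - (-2)) turn the left side into (s - 5)Y - (-2).
The right side is L{sin(7*t)} = 7/(s^2 + 49).
So (s - 5)Y = 7/(s^2 + 49) + (-2).
Divide through and combine into a single rational function.

Y(s) = (-2*s^2 - 91)/(s^3 - 5*s^2 + 49*s - 245)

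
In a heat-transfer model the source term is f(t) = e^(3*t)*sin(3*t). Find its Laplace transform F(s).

L{sin(3t)} = 3/(s^2 + 9).
By the first shifting theorem, multiplying by e^(3t) replaces s with s - 3.

F(s) = 3/((s - 3)^2 + 9)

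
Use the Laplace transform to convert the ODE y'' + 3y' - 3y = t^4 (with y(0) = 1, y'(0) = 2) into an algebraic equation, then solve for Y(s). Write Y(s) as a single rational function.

Y(s) = (s^6 + 5*s^5 + 24)/(s^7 + 3*s^6 - 3*s^5)

Apply the Laplace transform to the equation.
With L{y''} = s^2 Y - s·y(0) - y'(0) and L{y'} = sY - y(0), with y(0) = 1, y'(0) = 2: the LHS transforms to (s^2 + 3*s - 3)Y - (s + 5).
The right side is L{t^4} = 24/s^5.
So (s^2 + 3*s - 3)Y = 24/s^5 + (s + 5).
Solve for Y(s) and write it as one ratio of polynomials.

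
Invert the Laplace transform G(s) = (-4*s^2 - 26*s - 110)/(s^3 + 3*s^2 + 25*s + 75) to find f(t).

Factor the denominator: s^3 + 3*s^2 + 25*s + 75 = (s + 3)*(s^2 + 25).
Partial fraction decomposition gives [-2/(s + 3)] + [-2*s/(s^2 + 25)] + [-20/(s^2 + 25)].
Invert each term: -2/(s + 3) ↔ -2e^(-3t); -2·s/(s^2 + 25) ↔ -2cos(5t); -4·5/(s^2 + 25) ↔ -4sin(5t).

f(t) = -4*sin(5*t) - 2*cos(5*t) - 2*exp(-3*t)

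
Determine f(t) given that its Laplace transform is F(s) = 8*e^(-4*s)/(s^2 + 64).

The factor e^(-4s) signals a time shift by c = 4 (second shifting theorem).
L{sin(8t)} = 8/(s^2 + 64), so L^-1{8/(s^2 + 64)} = sin(8*t).
Hence the inverse is u(t - 4) times that function evaluated at t - 4.

f(t) = Heaviside(t - 4)*(sin(8*t - 32))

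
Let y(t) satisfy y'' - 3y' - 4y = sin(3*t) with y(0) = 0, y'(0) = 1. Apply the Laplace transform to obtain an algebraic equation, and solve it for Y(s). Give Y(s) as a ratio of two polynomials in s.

Transform both sides with L{·}.
Using L{y''} = s^2 Y - s·y(0) - y'(0) and L{y'} = sY - y(0), with y(0) = 0, y'(0) = 1, the left side becomes (s^2 - 3*s - 4)Y - (1).
The right side is L{sin(3*t)} = 3/(s^2 + 9).
So (s^2 - 3*s - 4)Y = 3/(s^2 + 9) + (1).
Divide through and combine into a single rational function.

Y(s) = (s^2 + 12)/(s^4 - 3*s^3 + 5*s^2 - 27*s - 36)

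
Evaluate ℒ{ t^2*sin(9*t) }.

54*(s^2 - 27)/(s^2 + 81)^3

L{sin(9t)} = 9/(s^2 + 81).
Then apply L{t^2·g(t)} = (-1)^2 d^2/ds^2[H(s)] with H(s) = 9/(s^2 + 81):
differentiating 2 times and applying the sign gives 54*(s^2 - 27)/(s^2 + 81)^3.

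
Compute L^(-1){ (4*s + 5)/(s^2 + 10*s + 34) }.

-5*exp(-5*t)*sin(3*t) + 4*exp(-5*t)*cos(3*t)

Complete the square in the denominator: s^2 + 10*s + 34 = (s + 5)^2 + 3^2.
Split the numerator to match: 4*s + 5 = 4·(s + 5) - 5·3.
Invert each term: 4·(s + 5)/((s + 5)^2 + 9) ↔ 4e^(-5t)cos(3t); -5·3/((s + 5)^2 + 9) ↔ -5e^(-5t)sin(3t).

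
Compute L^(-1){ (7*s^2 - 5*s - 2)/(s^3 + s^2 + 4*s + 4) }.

-5*sin(2*t) + 5*cos(2*t) + 2*exp(-t)

Factor the denominator: s^3 + s^2 + 4*s + 4 = (s + 1)*(s^2 + 4).
Partial fraction decomposition gives [2/(s + 1)] + [5*s/(s^2 + 4)] + [-10/(s^2 + 4)].
Invert each term: 2/(s + 1) ↔ 2e^(-t); 5·s/(s^2 + 4) ↔ 5cos(2t); -5·2/(s^2 + 4) ↔ -5sin(2t).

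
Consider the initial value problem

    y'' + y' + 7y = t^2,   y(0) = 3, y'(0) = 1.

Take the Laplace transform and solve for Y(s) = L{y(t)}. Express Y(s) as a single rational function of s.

Y(s) = (3*s^4 + 4*s^3 + 2)/(s^5 + s^4 + 7*s^3)

Laplace-transform each side.
The derivative rules (L{y''} = s^2 Y - s·y(0) - y'(0) and L{y'} = sY - y(0), with y(0) = 3, y'(0) = 1) turn the left side into (s^2 + s + 7)Y - (3*s + 4).
The right side is L{t^2} = 2/s^3.
So (s^2 + s + 7)Y = 2/s^3 + (3*s + 4).
Isolate Y and clear denominators.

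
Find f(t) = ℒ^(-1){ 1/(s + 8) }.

f(t) = exp(-8*t)

Since L{e^(-8t)} = 1/(s + 8), the inverse is e^(-8*t).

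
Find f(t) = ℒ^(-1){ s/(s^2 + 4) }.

f(t) = cos(2*t)

Since L{cos(2t)} = s/(s^2 + 4), the inverse is cos(2*t).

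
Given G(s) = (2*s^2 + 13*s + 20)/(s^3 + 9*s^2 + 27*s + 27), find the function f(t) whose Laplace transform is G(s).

f(t) = -t^2*exp(-3*t)/2 + t*exp(-3*t) + 2*exp(-3*t)

Factor the denominator: s^3 + 9*s^2 + 27*s + 27 = (s + 3)^3.
Partial fraction decomposition gives [2/(s + 3)] + [(s + 3)^(-2)] + [-1/(s + 3)^3].
Invert each term: 2/(s + 3) ↔ 2e^(-3t); 1/(s + 3)^2 ↔ t·e^(-3t); -1/(s + 3)^3 ↔ (-1/2)t^2·e^(-3t).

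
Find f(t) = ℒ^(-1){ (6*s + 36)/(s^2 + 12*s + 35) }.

f(t) = 6*exp(-6*t)*cosh(t)

Rewrite the denominator: s^2 + 12*s + 35 = (s + 6)^2 - 1.
The form in (s + 6) signals a first-shifting-theorem factor e^(-6t).
Since L{cosh(t)} = s/(s^2 - 1), the inverse is exp(-6*t)*cosh(t), scaled by 6.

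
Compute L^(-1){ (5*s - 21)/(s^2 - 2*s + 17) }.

Complete the square in the denominator: s^2 - 2*s + 17 = (s - 1)^2 + 4^2.
Split the numerator to match: 5*s - 21 = 5·(s - 1) - 4·4.
Invert each term: 5·(s - 1)/((s - 1)^2 + 16) ↔ 5e^(t)cos(4t); -4·4/((s - 1)^2 + 16) ↔ -4e^(t)sin(4t).

-4*exp(t)*sin(4*t) + 5*exp(t)*cos(4*t)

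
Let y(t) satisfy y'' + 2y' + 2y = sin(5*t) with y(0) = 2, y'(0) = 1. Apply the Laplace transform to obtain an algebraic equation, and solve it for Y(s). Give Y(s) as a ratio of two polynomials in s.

Transform both sides with L{·}.
With L{y''} = s^2 Y - s·y(0) - y'(0) and L{y'} = sY - y(0), with y(0) = 2, y'(0) = 1: the LHS transforms to (s^2 + 2*s + 2)Y - (2*s + 5).
The right side is L{sin(5*t)} = 5/(s^2 + 25).
So (s^2 + 2*s + 2)Y = 5/(s^2 + 25) + (2*s + 5).
Divide through and combine into a single rational function.

Y(s) = (2*s^3 + 5*s^2 + 50*s + 130)/(s^4 + 2*s^3 + 27*s^2 + 50*s + 50)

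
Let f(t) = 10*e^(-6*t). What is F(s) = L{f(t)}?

F(s) = 10/(s + 6)

L{10} = 10/s.
By the first shifting theorem, multiplying by e^(-6t) replaces s with s + 6.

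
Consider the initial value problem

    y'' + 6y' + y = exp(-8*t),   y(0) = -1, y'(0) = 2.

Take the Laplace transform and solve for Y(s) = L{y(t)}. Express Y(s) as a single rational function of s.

Y(s) = (-s^2 - 12*s - 31)/(s^3 + 14*s^2 + 49*s + 8)

Take the Laplace transform of both sides.
Using L{y''} = s^2 Y - s·y(0) - y'(0) and L{y'} = sY - y(0), with y(0) = -1, y'(0) = 2, the left side becomes (s^2 + 6*s + 1)Y - (-s - 4).
The right side is L{exp(-8*t)} = 1/(s + 8).
So (s^2 + 6*s + 1)Y = 1/(s + 8) + (-s - 4).
Isolate Y and clear denominators.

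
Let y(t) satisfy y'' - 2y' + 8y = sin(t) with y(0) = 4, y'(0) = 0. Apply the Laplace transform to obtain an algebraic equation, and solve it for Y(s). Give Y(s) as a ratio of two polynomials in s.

Take the Laplace transform of both sides.
The derivative rules (L{y''} = s^2 Y - s·y(0) - y'(0) and L{y'} = sY - y(0), with y(0) = 4, y'(0) = 0) turn the left side into (s^2 - 2*s + 8)Y - (4*s - 8).
The right side is L{sin(t)} = 1/(s^2 + 1).
So (s^2 - 2*s + 8)Y = 1/(s^2 + 1) + (4*s - 8).
Divide through and combine into a single rational function.

Y(s) = (4*s^3 - 8*s^2 + 4*s - 7)/(s^4 - 2*s^3 + 9*s^2 - 2*s + 8)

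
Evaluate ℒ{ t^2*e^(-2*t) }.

L{e^(-2t)} = 1/(s + 2).
Then apply L{t^2·g(t)} = (-1)^2 d^2/ds^2[G(s)] with G(s) = 1/(s + 2):
differentiating 2 times and applying the sign gives 2/(s + 2)^3.

2/(s + 2)^3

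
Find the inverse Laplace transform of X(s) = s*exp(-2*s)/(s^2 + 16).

The factor e^(-2s) signals a time shift by c = 2 (second shifting theorem).
L{cos(4t)} = s/(s^2 + 16), so L^-1{s/(s^2 + 16)} = cos(4*t).
Hence the inverse is u(t - 2) times that function evaluated at t - 2.

Heaviside(t - 2)*(cos(4*t - 8))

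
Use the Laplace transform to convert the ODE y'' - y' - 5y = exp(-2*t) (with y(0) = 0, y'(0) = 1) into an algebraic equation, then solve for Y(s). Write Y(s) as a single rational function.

Laplace-transform each side.
Using L{y''} = s^2 Y - s·y(0) - y'(0) and L{y'} = sY - y(0), with y(0) = 0, y'(0) = 1, the left side becomes (s^2 - s - 5)Y - (1).
The right side is L{exp(-2*t)} = 1/(s + 2).
So (s^2 - s - 5)Y = 1/(s + 2) + (1).
Solve for Y(s) and write it as one ratio of polynomials.

Y(s) = (s + 3)/(s^3 + s^2 - 7*s - 10)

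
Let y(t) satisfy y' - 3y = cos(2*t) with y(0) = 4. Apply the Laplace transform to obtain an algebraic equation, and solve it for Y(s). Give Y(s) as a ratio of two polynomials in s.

Transform both sides with L{·}.
The derivative rules (L{y'} = sY - y(0) = sY - 4) turn the left side into (s - 3)Y - (4).
The right side is L{cos(2*t)} = s/(s^2 + 4).
So (s - 3)Y = s/(s^2 + 4) + (4).
Solve for Y(s) and write it as one ratio of polynomials.

Y(s) = (4*s^2 + s + 16)/(s^3 - 3*s^2 + 4*s - 12)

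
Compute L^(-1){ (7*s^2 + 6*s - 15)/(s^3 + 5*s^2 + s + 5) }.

Factor the denominator: s^3 + 5*s^2 + s + 5 = (s + 5)*(s^2 + 1).
Partial fraction decomposition gives [5/(s + 5)] + [2*s/(s^2 + 1)] + [-4/(s^2 + 1)].
Invert each term: 5/(s + 5) ↔ 5e^(-5t); 2·s/(s^2 + 1) ↔ 2cos(t); -4·1/(s^2 + 1) ↔ -4sin(t).

-4*sin(t) + 2*cos(t) + 5*exp(-5*t)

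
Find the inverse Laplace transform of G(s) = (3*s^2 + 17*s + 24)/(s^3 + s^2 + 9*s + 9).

5*sin(3*t) + 2*cos(3*t) + exp(-t)

Factor the denominator: s^3 + s^2 + 9*s + 9 = (s + 1)*(s^2 + 9).
Partial fraction decomposition gives [1/(s + 1)] + [2*s/(s^2 + 9)] + [15/(s^2 + 9)].
Invert each term: 1/(s + 1) ↔ e^(-t); 2·s/(s^2 + 9) ↔ 2cos(3t); 5·3/(s^2 + 9) ↔ 5sin(3t).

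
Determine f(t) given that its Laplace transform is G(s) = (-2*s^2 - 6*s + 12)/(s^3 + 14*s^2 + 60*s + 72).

f(t) = 6*t*exp(-6*t) + exp(-2*t) - 3*exp(-6*t)

Factor the denominator: s^3 + 14*s^2 + 60*s + 72 = (s + 2)*(s + 6)^2.
Partial fraction decomposition gives [-3/(s + 6)] + [6/(s + 6)^2] + [1/(s + 2)].
Invert each term: -3/(s + 6) ↔ -3e^(-6t); 6/(s + 6)^2 ↔ 6t·e^(-6t); 1/(s + 2) ↔ e^(-2t).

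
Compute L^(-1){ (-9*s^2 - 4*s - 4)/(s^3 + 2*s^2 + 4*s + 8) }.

Factor the denominator: s^3 + 2*s^2 + 4*s + 8 = (s + 2)*(s^2 + 4).
Partial fraction decomposition gives [-4/(s + 2)] + [-5*s/(s^2 + 4)] + [6/(s^2 + 4)].
Invert each term: -4/(s + 2) ↔ -4e^(-2t); -5·s/(s^2 + 4) ↔ -5cos(2t); 3·2/(s^2 + 4) ↔ 3sin(2t).

3*sin(2*t) - 5*cos(2*t) - 4*exp(-2*t)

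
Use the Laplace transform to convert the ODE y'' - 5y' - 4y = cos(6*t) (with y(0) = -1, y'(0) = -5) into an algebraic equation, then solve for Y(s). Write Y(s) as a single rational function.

Apply the Laplace transform to the equation.
Using L{y''} = s^2 Y - s·y(0) - y'(0) and L{y'} = sY - y(0), with y(0) = -1, y'(0) = -5, the left side becomes (s^2 - 5*s - 4)Y - (-s).
The right side is L{cos(6*t)} = s/(s^2 + 36).
So (s^2 - 5*s - 4)Y = s/(s^2 + 36) + (-s).
Isolate Y and clear denominators.

Y(s) = (-s^3 - 35*s)/(s^4 - 5*s^3 + 32*s^2 - 180*s - 144)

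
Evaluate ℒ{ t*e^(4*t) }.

(s - 4)^(-2)

L{e^(4t)} = 1/(s - 4).
Then apply L{t·g(t)} = -d/ds[G(s)] with G(s) = 1/(s - 4):
differentiating 1 time and applying the sign gives (s - 4)^(-2).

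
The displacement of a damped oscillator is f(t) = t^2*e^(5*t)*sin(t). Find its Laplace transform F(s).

F(s) = 2*(3*s^2 - 30*s + 74)/(s^2 - 10*s + 26)^3

L{sin(t)} = 1/(s^2 + 1).
Multiplying by e^(5t) shifts s → s - 5, so L{e^(5*t)*sin(t)} = 1/((s - 5)^2 + 1).
Then apply L{t^2·g(t)} = (-1)^2 d^2/ds^2[G(s)] with G(s) = 1/((s - 5)^2 + 1):
differentiating 2 times and applying the sign gives 2*(3*s^2 - 30*s + 74)/(s^2 - 10*s + 26)^3.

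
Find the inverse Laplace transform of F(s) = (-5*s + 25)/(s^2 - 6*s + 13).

Complete the square in the denominator: s^2 - 6*s + 13 = (s - 3)^2 + 2^2.
Split the numerator to match: -5*s + 25 = -5·(s - 3) + 5·2.
Invert each term: -5·(s - 3)/((s - 3)^2 + 4) ↔ -5e^(3t)cos(2t); 5·2/((s - 3)^2 + 4) ↔ 5e^(3t)sin(2t).

5*exp(3*t)*sin(2*t) - 5*exp(3*t)*cos(2*t)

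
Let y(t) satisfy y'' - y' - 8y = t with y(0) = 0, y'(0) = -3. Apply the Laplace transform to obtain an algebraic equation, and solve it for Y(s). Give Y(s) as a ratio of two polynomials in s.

Y(s) = (-3*s^2 + 1)/(s^4 - s^3 - 8*s^2)

Transform both sides with L{·}.
With L{y''} = s^2 Y - s·y(0) - y'(0) and L{y'} = sY - y(0), with y(0) = 0, y'(0) = -3: the LHS transforms to (s^2 - s - 8)Y - (-3).
The right side is L{t} = s^(-2).
So (s^2 - s - 8)Y = s^(-2) + (-3).
Isolate Y and clear denominators.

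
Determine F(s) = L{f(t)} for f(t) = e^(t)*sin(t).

L{sin(t)} = 1/(s^2 + 1).
By the first shifting theorem, multiplying by e^(t) replaces s with s - 1.

F(s) = 1/((s - 1)^2 + 1)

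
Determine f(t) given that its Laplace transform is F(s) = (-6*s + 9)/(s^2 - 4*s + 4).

Factor the denominator: s^2 - 4*s + 4 = (s - 2)^2.
Partial fraction decomposition gives [-6/(s - 2)] + [-3/(s - 2)^2].
Invert each term: -6/(s - 2) ↔ -6e^(2t); -3/(s - 2)^2 ↔ -3t·e^(2t).

f(t) = -3*t*exp(2*t) - 6*exp(2*t)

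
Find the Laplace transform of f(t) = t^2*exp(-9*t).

L{e^(-9t)} = 1/(s + 9).
Then apply L{t^2·g(t)} = (-1)^2 d^2/ds^2[G(s)] with G(s) = 1/(s + 9):
differentiating 2 times and applying the sign gives 2/(s + 9)^3.

2/(s + 9)^3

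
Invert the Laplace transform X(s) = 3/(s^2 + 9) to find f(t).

f(t) = sin(3*t)

Since L{sin(3t)} = 3/(s^2 + 9), the inverse is sin(3*t).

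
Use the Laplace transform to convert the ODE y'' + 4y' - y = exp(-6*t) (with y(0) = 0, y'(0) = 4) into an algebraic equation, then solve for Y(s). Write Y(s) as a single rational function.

Transform both sides with L{·}.
The derivative rules (L{y''} = s^2 Y - s·y(0) - y'(0) and L{y'} = sY - y(0), with y(0) = 0, y'(0) = 4) turn the left side into (s^2 + 4*s - 1)Y - (4).
The right side is L{exp(-6*t)} = 1/(s + 6).
So (s^2 + 4*s - 1)Y = 1/(s + 6) + (4).
Divide through and combine into a single rational function.

Y(s) = (4*s + 25)/(s^3 + 10*s^2 + 23*s - 6)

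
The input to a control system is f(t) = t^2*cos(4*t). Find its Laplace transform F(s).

L{cos(4t)} = s/(s^2 + 16).
Then apply L{t^2·g(t)} = (-1)^2 d^2/ds^2[G(s)] with G(s) = s/(s^2 + 16):
differentiating 2 times and applying the sign gives 2*s*(s^2 - 48)/(s^2 + 16)^3.

F(s) = 2*s*(s^2 - 48)/(s^2 + 16)^3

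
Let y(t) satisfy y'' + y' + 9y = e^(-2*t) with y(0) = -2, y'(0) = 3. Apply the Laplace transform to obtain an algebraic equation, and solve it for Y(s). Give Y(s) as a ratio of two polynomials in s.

Take the Laplace transform of both sides.
With L{y''} = s^2 Y - s·y(0) - y'(0) and L{y'} = sY - y(0), with y(0) = -2, y'(0) = 3: the LHS transforms to (s^2 + s + 9)Y - (-2*s + 1).
The right side is L{e^(-2*t)} = 1/(s + 2).
So (s^2 + s + 9)Y = 1/(s + 2) + (-2*s + 1).
Isolate Y and clear denominators.

Y(s) = (-2*s^2 - 3*s + 3)/(s^3 + 3*s^2 + 11*s + 18)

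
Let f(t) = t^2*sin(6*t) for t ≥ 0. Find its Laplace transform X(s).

X(s) = 36*(s^2 - 12)/(s^2 + 36)^3

L{sin(6t)} = 6/(s^2 + 36).
Then apply L{t^2·g(t)} = (-1)^2 d^2/ds^2[G(s)] with G(s) = 6/(s^2 + 36):
differentiating 2 times and applying the sign gives 36*(s^2 - 12)/(s^2 + 36)^3.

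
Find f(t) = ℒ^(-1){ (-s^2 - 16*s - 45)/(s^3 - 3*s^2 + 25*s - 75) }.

Factor the denominator: s^3 - 3*s^2 + 25*s - 75 = (s - 3)*(s^2 + 25).
Partial fraction decomposition gives [-3/(s - 3)] + [2*s/(s^2 + 25)] + [-10/(s^2 + 25)].
Invert each term: -3/(s - 3) ↔ -3e^(3t); 2·s/(s^2 + 25) ↔ 2cos(5t); -2·5/(s^2 + 25) ↔ -2sin(5t).

f(t) = -3*exp(3*t) - 2*sin(5*t) + 2*cos(5*t)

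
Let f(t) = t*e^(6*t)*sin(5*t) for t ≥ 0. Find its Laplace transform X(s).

X(s) = 10*(s - 6)/(s^2 - 12*s + 61)^2

L{sin(5t)} = 5/(s^2 + 25).
Multiplying by e^(6t) shifts s → s - 6, so L{e^(6*t)*sin(5*t)} = 5/((s - 6)^2 + 25).
Then apply L{t·g(t)} = -d/ds[G(s)] with G(s) = 5/((s - 6)^2 + 25):
differentiating 1 time and applying the sign gives 10*(s - 6)/(s^2 - 12*s + 61)^2.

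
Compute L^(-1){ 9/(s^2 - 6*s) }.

Rewrite the denominator: s^2 - 6*s = (s - 3)^2 - 9.
The form in (s - 3) signals a first-shifting-theorem factor e^(3t).
Since L{sinh(3t)} = 3/(s^2 - 9), the inverse is exp(3*t)*sinh(3*t), scaled by 3.

3*exp(3*t)*sinh(3*t)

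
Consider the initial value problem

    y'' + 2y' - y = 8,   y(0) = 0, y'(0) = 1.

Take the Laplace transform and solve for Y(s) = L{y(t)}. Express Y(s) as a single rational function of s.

Transform both sides with L{·}.
The derivative rules (L{y''} = s^2 Y - s·y(0) - y'(0) and L{y'} = sY - y(0), with y(0) = 0, y'(0) = 1) turn the left side into (s^2 + 2*s - 1)Y - (1).
The right side is L{8} = 8/s.
So (s^2 + 2*s - 1)Y = 8/s + (1).
Solve for Y(s) and write it as one ratio of polynomials.

Y(s) = (s + 8)/(s^3 + 2*s^2 - s)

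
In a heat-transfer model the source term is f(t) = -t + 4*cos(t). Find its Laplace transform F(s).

Apply the Laplace transform termwise.
(-1)·[L{t} = 1!/s^2 = 1/s^2]; (4)·[L{cos(t)} = s/(s^2 + 1)].

F(s) = 4*s/(s^2 + 1) - 1/s^2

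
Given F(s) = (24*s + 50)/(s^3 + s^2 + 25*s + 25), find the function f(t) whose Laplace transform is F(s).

f(t) = 5*sin(5*t) - cos(5*t) + exp(-t)

Factor the denominator: s^3 + s^2 + 25*s + 25 = (s + 1)*(s^2 + 25).
Partial fraction decomposition gives [1/(s + 1)] + [-s/(s^2 + 25)] + [25/(s^2 + 25)].
Invert each term: 1/(s + 1) ↔ e^(-t); -1·s/(s^2 + 25) ↔ -cos(5t); 5·5/(s^2 + 25) ↔ 5sin(5t).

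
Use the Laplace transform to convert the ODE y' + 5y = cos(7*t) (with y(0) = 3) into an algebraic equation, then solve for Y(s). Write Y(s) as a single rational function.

Y(s) = (3*s^2 + s + 147)/(s^3 + 5*s^2 + 49*s + 245)

Transform both sides with L{·}.
With L{y'} = sY - y(0) = sY - 3: the LHS transforms to (s + 5)Y - (3).
The right side is L{cos(7*t)} = s/(s^2 + 49).
So (s + 5)Y = s/(s^2 + 49) + (3).
Solve for Y(s) and write it as one ratio of polynomials.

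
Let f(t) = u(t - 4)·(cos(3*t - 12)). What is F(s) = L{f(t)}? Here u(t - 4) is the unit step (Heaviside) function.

By the second shifting theorem, L{u(t - c)·g(t - c)} = e^(-cs)·G(s) with c = 4 and G(s) = L{g(t)}.
L{cos(3t)} = s/(s^2 + 9).

F(s) = s*exp(-4*s)/(s^2 + 9)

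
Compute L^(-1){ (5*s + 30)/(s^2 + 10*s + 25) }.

Factor the denominator: s^2 + 10*s + 25 = (s + 5)^2.
Partial fraction decomposition gives [5/(s + 5)] + [5/(s + 5)^2].
Invert each term: 5/(s + 5) ↔ 5e^(-5t); 5/(s + 5)^2 ↔ 5t·e^(-5t).

5*t*exp(-5*t) + 5*exp(-5*t)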